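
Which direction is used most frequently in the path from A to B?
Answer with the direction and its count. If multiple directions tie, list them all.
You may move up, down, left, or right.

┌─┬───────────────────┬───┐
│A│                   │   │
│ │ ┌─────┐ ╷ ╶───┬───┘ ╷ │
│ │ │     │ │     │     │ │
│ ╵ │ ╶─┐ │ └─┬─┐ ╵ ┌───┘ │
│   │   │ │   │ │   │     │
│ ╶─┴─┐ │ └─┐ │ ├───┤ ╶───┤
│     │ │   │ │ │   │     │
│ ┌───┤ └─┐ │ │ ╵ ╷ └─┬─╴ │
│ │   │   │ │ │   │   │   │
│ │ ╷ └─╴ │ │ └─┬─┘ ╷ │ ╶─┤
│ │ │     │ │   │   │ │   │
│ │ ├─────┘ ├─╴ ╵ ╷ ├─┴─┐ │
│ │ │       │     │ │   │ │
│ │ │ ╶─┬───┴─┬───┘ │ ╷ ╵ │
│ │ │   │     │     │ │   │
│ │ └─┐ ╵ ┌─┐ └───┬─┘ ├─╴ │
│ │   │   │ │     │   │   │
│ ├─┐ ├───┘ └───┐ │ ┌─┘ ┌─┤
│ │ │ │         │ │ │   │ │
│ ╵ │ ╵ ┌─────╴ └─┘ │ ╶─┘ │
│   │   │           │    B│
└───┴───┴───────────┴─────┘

Directions: down, down, right, up, up, right, right, right, right, right, down, right, right, down, right, up, right, right, up, right, down, down, left, left, down, right, right, down, left, down, right, down, down, down, left, down, left, down, right, right
Counts: {'down': 14, 'right': 17, 'up': 4, 'left': 5}
Most common: right (17 times)

Solution:

┌─┬───────────────────┬───┐
│A│↱ → → → → ↓        │↱ ↓│
│ │ ┌─────┐ ╷ ╶───┬───┘ ╷ │
│↓│↑│     │ │↳ → ↓│↱ → ↑│↓│
│ ╵ │ ╶─┐ │ └─┬─┐ ╵ ┌───┘ │
│↳ ↑│   │ │   │ │↳ ↑│↓ ← ↲│
│ ╶─┴─┐ │ └─┐ │ ├───┤ ╶───┤
│     │ │   │ │ │   │↳ → ↓│
│ ┌───┤ └─┐ │ │ ╵ ╷ └─┬─╴ │
│ │   │   │ │ │   │   │↓ ↲│
│ │ ╷ └─╴ │ │ └─┬─┘ ╷ │ ╶─┤
│ │ │     │ │   │   │ │↳ ↓│
│ │ ├─────┘ ├─╴ ╵ ╷ ├─┴─┐ │
│ │ │       │     │ │   │↓│
│ │ │ ╶─┬───┴─┬───┘ │ ╷ ╵ │
│ │ │   │     │     │ │  ↓│
│ │ └─┐ ╵ ┌─┐ └───┬─┘ ├─╴ │
│ │   │   │ │     │   │↓ ↲│
│ ├─┐ ├───┘ └───┐ │ ┌─┘ ┌─┤
│ │ │ │         │ │ │↓ ↲│ │
│ ╵ │ ╵ ┌─────╴ └─┘ │ ╶─┘ │
│   │   │           │↳ → B│
└───┴───┴───────────┴─────┘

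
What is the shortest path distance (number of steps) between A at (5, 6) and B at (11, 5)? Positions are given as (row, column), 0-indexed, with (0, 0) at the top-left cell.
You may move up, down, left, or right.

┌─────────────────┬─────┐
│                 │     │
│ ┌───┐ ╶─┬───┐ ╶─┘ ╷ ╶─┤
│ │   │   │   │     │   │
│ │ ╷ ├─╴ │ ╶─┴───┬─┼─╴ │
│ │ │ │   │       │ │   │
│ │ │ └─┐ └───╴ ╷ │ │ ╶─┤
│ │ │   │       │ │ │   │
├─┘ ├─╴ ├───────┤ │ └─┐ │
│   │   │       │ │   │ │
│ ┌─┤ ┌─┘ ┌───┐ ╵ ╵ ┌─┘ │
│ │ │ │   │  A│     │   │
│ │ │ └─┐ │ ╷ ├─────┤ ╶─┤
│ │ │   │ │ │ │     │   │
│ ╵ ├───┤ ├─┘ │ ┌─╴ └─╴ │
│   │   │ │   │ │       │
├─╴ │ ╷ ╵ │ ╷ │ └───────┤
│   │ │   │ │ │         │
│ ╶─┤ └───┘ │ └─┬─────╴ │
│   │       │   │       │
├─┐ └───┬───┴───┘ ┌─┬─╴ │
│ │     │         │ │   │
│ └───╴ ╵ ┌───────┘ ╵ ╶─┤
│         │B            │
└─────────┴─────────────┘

Finding path from (5, 6) to (11, 5):
Path: (5,6) → (6,6) → (7,6) → (7,5) → (8,5) → (9,5) → (9,4) → (9,3) → (9,2) → (8,2) → (7,2) → (7,3) → (8,3) → (8,4) → (7,4) → (6,4) → (5,4) → (4,4) → (4,5) → (4,6) → (4,7) → (5,7) → (5,8) → (4,8) → (3,8) → (2,8) → (2,7) → (3,7) → (3,6) → (3,5) → (3,4) → (2,4) → (1,4) → (1,3) → (0,3) → (0,4) → (0,5) → (0,6) → (0,7) → (1,7) → (1,8) → (1,9) → (0,9) → (0,10) → (1,10) → (1,11) → (2,11) → (2,10) → (3,10) → (3,11) → (4,11) → (5,11) → (5,10) → (6,10) → (6,11) → (7,11) → (7,10) → (7,9) → (6,9) → (6,8) → (6,7) → (7,7) → (8,7) → (8,8) → (8,9) → (8,10) → (8,11) → (9,11) → (10,11) → (10,10) → (11,10) → (11,9) → (11,8) → (11,7) → (11,6) → (11,5)
Distance: 75 steps

Solution:

┌─────────────────┬─────┐
│      ↱ → → → ↓  │↱ ↓  │
│ ┌───┐ ╶─┬───┐ ╶─┘ ╷ ╶─┤
│ │   │↑ ↰│   │↳ → ↑│↳ ↓│
│ │ ╷ ├─╴ │ ╶─┴───┬─┼─╴ │
│ │ │ │  ↑│    ↓ ↰│ │↓ ↲│
│ │ │ └─┐ └───╴ ╷ │ │ ╶─┤
│ │ │   │↑ ← ← ↲│↑│ │↳ ↓│
├─┘ ├─╴ ├───────┤ │ └─┐ │
│   │   │↱ → → ↓│↑│   │↓│
│ ┌─┤ ┌─┘ ┌───┐ ╵ ╵ ┌─┘ │
│ │ │ │  ↑│  A│↳ ↑  │↓ ↲│
│ │ │ └─┐ │ ╷ ├─────┤ ╶─┤
│ │ │   │↑│ │↓│↓ ← ↰│↳ ↓│
│ ╵ ├───┤ ├─┘ │ ┌─╴ └─╴ │
│   │↱ ↓│↑│↓ ↲│↓│  ↑ ← ↲│
├─╴ │ ╷ ╵ │ ╷ │ └───────┤
│   │↑│↳ ↑│↓│ │↳ → → → ↓│
│ ╶─┤ └───┘ │ └─┬─────╴ │
│   │↑ ← ← ↲│   │      ↓│
├─┐ └───┬───┴───┘ ┌─┬─╴ │
│ │     │         │ │↓ ↲│
│ └───╴ ╵ ┌───────┘ ╵ ╶─┤
│         │B ← ← ← ← ↲  │
└─────────┴─────────────┘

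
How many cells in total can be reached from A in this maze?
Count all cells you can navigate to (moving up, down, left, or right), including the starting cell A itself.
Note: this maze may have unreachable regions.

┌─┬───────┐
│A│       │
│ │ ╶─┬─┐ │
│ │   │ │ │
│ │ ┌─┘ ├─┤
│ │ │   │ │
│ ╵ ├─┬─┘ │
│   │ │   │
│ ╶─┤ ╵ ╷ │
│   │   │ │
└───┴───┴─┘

Using BFS/flood-fill to find all reachable cells from A:
Maze size: 5 × 5 = 25 total cells
10 cell(s) are walled off and cannot be reached from A.
Reachable cells: 15

Reachable region (· marks reachable cells):

┌─┬───────┐
│A│· · · ·│
│ │ ╶─┬─┐ │
│·│· ·│ │·│
│ │ ┌─┘ ├─┤
│·│·│   │ │
│ ╵ ├─┬─┘ │
│· ·│ │   │
│ ╶─┤ ╵ ╷ │
│· ·│   │ │
└───┴───┴─┘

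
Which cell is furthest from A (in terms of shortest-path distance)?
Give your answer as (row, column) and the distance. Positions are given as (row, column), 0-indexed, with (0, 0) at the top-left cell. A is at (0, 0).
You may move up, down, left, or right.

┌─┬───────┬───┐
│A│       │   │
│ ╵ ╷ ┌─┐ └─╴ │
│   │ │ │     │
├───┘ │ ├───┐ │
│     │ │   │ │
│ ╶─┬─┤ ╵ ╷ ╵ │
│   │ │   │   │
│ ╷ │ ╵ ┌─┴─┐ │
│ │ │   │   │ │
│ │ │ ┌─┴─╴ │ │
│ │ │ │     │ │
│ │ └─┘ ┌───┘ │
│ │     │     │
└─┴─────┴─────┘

Computing BFS distances from A to all cells:
Furthest cell: (4, 4)
Distance: 20 steps

Path from A to the furthest cell:

┌─┬───────┬───┐
│A│↱ ↓    │   │
│ ╵ ╷ ┌─┐ └─╴ │
│↳ ↑│↓│ │     │
├───┘ │ ├───┐ │
│↓ ← ↲│ │   │ │
│ ╶─┬─┤ ╵ ╷ ╵ │
│↳ ↓│ │   │   │
│ ╷ │ ╵ ┌─┴─┐ │
│ │↓│   │B ↰│ │
│ │ │ ┌─┴─╴ │ │
│ │↓│ │↱ → ↑│ │
│ │ └─┘ ┌───┘ │
│ │↳ → ↑│     │
└─┴─────┴─────┘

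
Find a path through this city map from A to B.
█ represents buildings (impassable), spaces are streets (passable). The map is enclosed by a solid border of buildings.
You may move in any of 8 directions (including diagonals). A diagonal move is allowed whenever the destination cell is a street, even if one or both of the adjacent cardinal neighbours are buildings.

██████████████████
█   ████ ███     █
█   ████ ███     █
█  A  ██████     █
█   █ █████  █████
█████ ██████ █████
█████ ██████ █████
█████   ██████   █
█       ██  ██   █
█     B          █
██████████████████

Finding the shortest path from A to B:
Movement: 8-directional
Path length: 7 steps
Directions: right → down-right → down → down → down → down → down-right

Solution:

██████████████████
█   ████ ███     █
█   ████ ███     █
█  A↘ ██████     █
█   █↓█████  █████
█████↓██████ █████
█████↓██████ █████
█████↓  ██████   █
█    ↘  ██  ██   █
█     B          █
██████████████████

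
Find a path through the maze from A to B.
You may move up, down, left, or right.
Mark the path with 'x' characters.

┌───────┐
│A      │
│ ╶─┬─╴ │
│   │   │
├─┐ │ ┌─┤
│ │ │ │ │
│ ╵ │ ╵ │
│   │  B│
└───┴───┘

Finding the shortest path through the maze:
Path length: 8 steps
Directions: right → right → right → down → left → down → down → right

Solution:

┌───────┐
│A x x x│
│ ╶─┬─╴ │
│   │x x│
├─┐ │ ┌─┤
│ │ │x│ │
│ ╵ │ ╵ │
│   │x B│
└───┴───┘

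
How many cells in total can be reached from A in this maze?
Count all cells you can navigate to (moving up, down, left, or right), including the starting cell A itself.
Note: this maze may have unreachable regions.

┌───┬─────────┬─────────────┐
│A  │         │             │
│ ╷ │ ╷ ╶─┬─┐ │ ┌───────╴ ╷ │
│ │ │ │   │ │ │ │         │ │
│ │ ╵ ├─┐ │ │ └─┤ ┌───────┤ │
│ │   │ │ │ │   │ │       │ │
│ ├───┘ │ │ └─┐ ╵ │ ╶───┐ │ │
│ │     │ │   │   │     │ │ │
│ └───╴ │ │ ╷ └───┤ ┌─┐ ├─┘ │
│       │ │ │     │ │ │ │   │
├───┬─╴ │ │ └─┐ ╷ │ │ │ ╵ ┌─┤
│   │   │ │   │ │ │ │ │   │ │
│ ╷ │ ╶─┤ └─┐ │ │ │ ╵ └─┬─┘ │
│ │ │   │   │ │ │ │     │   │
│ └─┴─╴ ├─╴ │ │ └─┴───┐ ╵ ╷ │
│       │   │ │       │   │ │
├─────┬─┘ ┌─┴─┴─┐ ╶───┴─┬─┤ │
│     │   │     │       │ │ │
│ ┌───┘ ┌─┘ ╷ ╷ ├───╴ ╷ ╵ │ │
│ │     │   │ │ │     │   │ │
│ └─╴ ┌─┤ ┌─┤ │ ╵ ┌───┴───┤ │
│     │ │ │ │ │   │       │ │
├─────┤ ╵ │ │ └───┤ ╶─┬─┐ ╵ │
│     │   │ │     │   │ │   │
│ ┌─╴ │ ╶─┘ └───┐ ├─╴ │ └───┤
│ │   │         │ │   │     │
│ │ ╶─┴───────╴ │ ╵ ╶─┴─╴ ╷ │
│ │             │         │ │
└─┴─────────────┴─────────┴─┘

Using BFS/flood-fill to find all reachable cells from A:
Maze size: 14 × 14 = 196 total cells
All cells are reachable — the maze is fully connected.
Reachable cells: 196

Reachable region (· marks reachable cells):

┌───┬─────────┬─────────────┐
│A ·│· · · · ·│· · · · · · ·│
│ ╷ │ ╷ ╶─┬─┐ │ ┌───────╴ ╷ │
│·│·│·│· ·│·│·│·│· · · · ·│·│
│ │ ╵ ├─┐ │ │ └─┤ ┌───────┤ │
│·│· ·│·│·│·│· ·│·│· · · ·│·│
│ ├───┘ │ │ └─┐ ╵ │ ╶───┐ │ │
│·│· · ·│·│· ·│· ·│· · ·│·│·│
│ └───╴ │ │ ╷ └───┤ ┌─┐ ├─┘ │
│· · · ·│·│·│· · ·│·│·│·│· ·│
├───┬─╴ │ │ └─┐ ╷ │ │ │ ╵ ┌─┤
│· ·│· ·│·│· ·│·│·│·│·│· ·│·│
│ ╷ │ ╶─┤ └─┐ │ │ │ ╵ └─┬─┘ │
│·│·│· ·│· ·│·│·│·│· · ·│· ·│
│ └─┴─╴ ├─╴ │ │ └─┴───┐ ╵ ╷ │
│· · · ·│· ·│·│· · · ·│· ·│·│
├─────┬─┘ ┌─┴─┴─┐ ╶───┴─┬─┤ │
│· · ·│· ·│· · ·│· · · ·│·│·│
│ ┌───┘ ┌─┘ ╷ ╷ ├───╴ ╷ ╵ │ │
│·│· · ·│· ·│·│·│· · ·│· ·│·│
│ └─╴ ┌─┤ ┌─┤ │ ╵ ┌───┴───┤ │
│· · ·│·│·│·│·│· ·│· · · ·│·│
├─────┤ ╵ │ │ └───┤ ╶─┬─┐ ╵ │
│· · ·│· ·│·│· · ·│· ·│·│· ·│
│ ┌─╴ │ ╶─┘ └───┐ ├─╴ │ └───┤
│·│· ·│· · · · ·│·│· ·│· · ·│
│ │ ╶─┴───────╴ │ ╵ ╶─┴─╴ ╷ │
│·│· · · · · · ·│· · · · ·│·│
└─┴─────────────┴─────────┴─┘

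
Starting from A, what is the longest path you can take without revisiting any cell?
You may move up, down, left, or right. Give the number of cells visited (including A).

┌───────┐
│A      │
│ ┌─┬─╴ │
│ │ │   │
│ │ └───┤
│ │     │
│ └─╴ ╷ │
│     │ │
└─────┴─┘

Finding longest simple path using DFS:
Start: (0, 0)
Longest path visits 9 cells
Path: A → down → down → down → right → right → up → left → up

Solution:

┌───────┐
│A      │
│ ┌─┬─╴ │
│↓│B│   │
│ │ └───┤
│↓│↑ ↰  │
│ └─╴ ╷ │
│↳ → ↑│ │
└─────┴─┘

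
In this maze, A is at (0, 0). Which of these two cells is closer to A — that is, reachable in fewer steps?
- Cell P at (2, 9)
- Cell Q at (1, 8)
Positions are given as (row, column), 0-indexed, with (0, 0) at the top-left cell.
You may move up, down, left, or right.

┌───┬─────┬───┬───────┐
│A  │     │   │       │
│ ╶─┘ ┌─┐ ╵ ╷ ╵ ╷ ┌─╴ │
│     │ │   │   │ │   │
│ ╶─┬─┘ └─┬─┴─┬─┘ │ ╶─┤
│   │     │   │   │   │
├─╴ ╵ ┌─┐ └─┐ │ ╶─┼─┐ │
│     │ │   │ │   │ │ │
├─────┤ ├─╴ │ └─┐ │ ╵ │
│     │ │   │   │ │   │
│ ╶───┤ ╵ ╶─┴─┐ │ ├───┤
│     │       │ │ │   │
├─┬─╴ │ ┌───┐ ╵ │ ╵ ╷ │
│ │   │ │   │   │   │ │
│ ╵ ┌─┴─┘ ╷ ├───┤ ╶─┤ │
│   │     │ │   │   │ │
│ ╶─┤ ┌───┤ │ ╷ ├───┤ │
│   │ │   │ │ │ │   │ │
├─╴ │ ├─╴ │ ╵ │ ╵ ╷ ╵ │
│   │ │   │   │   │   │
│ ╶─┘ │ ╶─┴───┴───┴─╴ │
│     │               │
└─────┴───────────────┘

Shortest path A → P at (2, 9): 19 steps
Shortest path A → Q at (1, 8): 15 steps

Q is closer (15 steps vs 19 steps).

Path to P:

┌───┬─────┬───┬───────┐
│A  │↱ → ↓│↱ ↓│↱ → → ↓│
│ ╶─┘ ┌─┐ ╵ ╷ ╵ ╷ ┌─╴ │
│↳ → ↑│ │↳ ↑│↳ ↑│ │↓ ↲│
│ ╶─┬─┘ └─┬─┴─┬─┘ │ ╶─┤
│   │     │   │   │P  │
├─╴ ╵ ┌─┐ └─┐ │ ╶─┼─┐ │
│     │ │   │ │   │ │ │
├─────┤ ├─╴ │ └─┐ │ ╵ │
│     │ │   │   │ │   │
│ ╶───┤ ╵ ╶─┴─┐ │ ├───┤
│     │       │ │ │   │
├─┬─╴ │ ┌───┐ ╵ │ ╵ ╷ │
│ │   │ │   │   │   │ │
│ ╵ ┌─┴─┘ ╷ ├───┤ ╶─┤ │
│   │     │ │   │   │ │
│ ╶─┤ ┌───┤ │ ╷ ├───┤ │
│   │ │   │ │ │ │   │ │
├─╴ │ ├─╴ │ ╵ │ ╵ ╷ ╵ │
│   │ │   │   │   │   │
│ ╶─┘ │ ╶─┴───┴───┴─╴ │
│     │               │
└─────┴───────────────┘

Path to Q:

┌───┬─────┬───┬───────┐
│A  │↱ → ↓│↱ ↓│↱ ↓    │
│ ╶─┘ ┌─┐ ╵ ╷ ╵ ╷ ┌─╴ │
│↳ → ↑│ │↳ ↑│↳ ↑│Q│   │
│ ╶─┬─┘ └─┬─┴─┬─┘ │ ╶─┤
│   │     │   │   │   │
├─╴ ╵ ┌─┐ └─┐ │ ╶─┼─┐ │
│     │ │   │ │   │ │ │
├─────┤ ├─╴ │ └─┐ │ ╵ │
│     │ │   │   │ │   │
│ ╶───┤ ╵ ╶─┴─┐ │ ├───┤
│     │       │ │ │   │
├─┬─╴ │ ┌───┐ ╵ │ ╵ ╷ │
│ │   │ │   │   │   │ │
│ ╵ ┌─┴─┘ ╷ ├───┤ ╶─┤ │
│   │     │ │   │   │ │
│ ╶─┤ ┌───┤ │ ╷ ├───┤ │
│   │ │   │ │ │ │   │ │
├─╴ │ ├─╴ │ ╵ │ ╵ ╷ ╵ │
│   │ │   │   │   │   │
│ ╶─┘ │ ╶─┴───┴───┴─╴ │
│     │               │
└─────┴───────────────┘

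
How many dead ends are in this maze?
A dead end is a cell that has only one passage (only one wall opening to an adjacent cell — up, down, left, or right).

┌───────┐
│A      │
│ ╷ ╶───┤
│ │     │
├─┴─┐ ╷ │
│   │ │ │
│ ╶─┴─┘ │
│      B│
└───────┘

Checking each cell for number of passages:

Dead ends found at positions:
  (0, 3)
  (1, 0)
  (2, 1)
  (2, 2)
Total dead ends: 4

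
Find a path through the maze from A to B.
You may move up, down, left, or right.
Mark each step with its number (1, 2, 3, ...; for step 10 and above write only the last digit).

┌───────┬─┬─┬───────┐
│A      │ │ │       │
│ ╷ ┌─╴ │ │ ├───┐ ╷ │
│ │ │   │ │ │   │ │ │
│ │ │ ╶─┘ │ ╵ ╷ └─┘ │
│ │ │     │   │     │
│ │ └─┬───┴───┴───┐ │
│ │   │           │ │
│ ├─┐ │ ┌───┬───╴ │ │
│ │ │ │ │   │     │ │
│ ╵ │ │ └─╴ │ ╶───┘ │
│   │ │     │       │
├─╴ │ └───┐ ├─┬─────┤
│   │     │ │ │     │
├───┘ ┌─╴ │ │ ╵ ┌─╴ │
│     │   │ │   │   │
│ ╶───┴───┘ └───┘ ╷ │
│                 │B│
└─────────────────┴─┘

Finding the shortest path through the maze:
Path length: 23 steps
Directions: right → down → down → down → right → down → down → down → down → left → left → down → right → right → right → right → right → right → right → right → up → right → down

Solution:

┌───────┬─┬─┬───────┐
│A 1    │ │ │       │
│ ╷ ┌─╴ │ │ ├───┐ ╷ │
│ │2│   │ │ │   │ │ │
│ │ │ ╶─┘ │ ╵ ╷ └─┘ │
│ │3│     │   │     │
│ │ └─┬───┴───┴───┐ │
│ │4 5│           │ │
│ ├─┐ │ ┌───┬───╴ │ │
│ │ │6│ │   │     │ │
│ ╵ │ │ └─╴ │ ╶───┘ │
│   │7│     │       │
├─╴ │ └───┐ ├─┬─────┤
│   │8    │ │ │     │
├───┘ ┌─╴ │ │ ╵ ┌─╴ │
│1 0 9│   │ │   │1 2│
│ ╶───┴───┘ └───┘ ╷ │
│2 3 4 5 6 7 8 9 0│B│
└─────────────────┴─┘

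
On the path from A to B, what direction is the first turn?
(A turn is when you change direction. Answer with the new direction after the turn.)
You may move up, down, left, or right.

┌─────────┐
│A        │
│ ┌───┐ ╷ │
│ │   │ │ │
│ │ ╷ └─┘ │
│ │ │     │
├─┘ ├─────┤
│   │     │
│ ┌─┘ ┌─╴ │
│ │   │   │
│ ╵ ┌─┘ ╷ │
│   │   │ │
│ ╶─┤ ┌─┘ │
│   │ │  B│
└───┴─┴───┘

Directions: right, right, right, right, down, down, left, left, up, left, down, down, left, down, down, right, up, right, up, right, right, down, down, down
First turn direction: down

Solution:

┌─────────┐
│A → → → ↓│
│ ┌───┐ ╷ │
│ │↓ ↰│ │↓│
│ │ ╷ └─┘ │
│ │↓│↑ ← ↲│
├─┘ ├─────┤
│↓ ↲│↱ → ↓│
│ ┌─┘ ┌─╴ │
│↓│↱ ↑│  ↓│
│ ╵ ┌─┘ ╷ │
│↳ ↑│   │↓│
│ ╶─┤ ┌─┘ │
│   │ │  B│
└───┴─┴───┘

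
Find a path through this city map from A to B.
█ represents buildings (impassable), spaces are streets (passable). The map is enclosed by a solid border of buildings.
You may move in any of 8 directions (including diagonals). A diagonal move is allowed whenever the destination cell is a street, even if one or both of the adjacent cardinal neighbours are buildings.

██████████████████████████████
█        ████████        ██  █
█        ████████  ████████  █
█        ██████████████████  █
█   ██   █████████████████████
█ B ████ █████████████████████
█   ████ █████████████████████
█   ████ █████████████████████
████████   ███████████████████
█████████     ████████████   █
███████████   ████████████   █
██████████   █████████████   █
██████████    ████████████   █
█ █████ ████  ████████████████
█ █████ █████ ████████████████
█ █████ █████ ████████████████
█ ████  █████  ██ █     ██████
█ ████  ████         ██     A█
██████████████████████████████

Finding the shortest path from A to B:
Movement: 8-directional
Path length: 31 steps
Directions: left → left → left → left → left → up-left → left → left → left → down-left → left → left → left → up-left → up-left → up → up → up → up-left → up-left → up-left → up-left → up-left → up → up → up-left → left → up-left → left → down-left → down-left

Solution:

██████████████████████████████
█        ████████        ██  █
█        ████████  ████████  █
█   ↙←   ██████████████████  █
█  ↙██↖← █████████████████████
█ B ████↖█████████████████████
█   ████↑█████████████████████
█   ████↑█████████████████████
████████ ↖ ███████████████████
█████████ ↖   ████████████   █
███████████↖  ████████████   █
██████████  ↖█████████████   █
██████████   ↖████████████   █
█ █████ ████ ↑████████████████
█ █████ █████↑████████████████
█ █████ █████↑████████████████
█ ████  █████ ↖██ █↙←←← ██████
█ ████  ████   ↖←←←  ██↖←←←←A█
██████████████████████████████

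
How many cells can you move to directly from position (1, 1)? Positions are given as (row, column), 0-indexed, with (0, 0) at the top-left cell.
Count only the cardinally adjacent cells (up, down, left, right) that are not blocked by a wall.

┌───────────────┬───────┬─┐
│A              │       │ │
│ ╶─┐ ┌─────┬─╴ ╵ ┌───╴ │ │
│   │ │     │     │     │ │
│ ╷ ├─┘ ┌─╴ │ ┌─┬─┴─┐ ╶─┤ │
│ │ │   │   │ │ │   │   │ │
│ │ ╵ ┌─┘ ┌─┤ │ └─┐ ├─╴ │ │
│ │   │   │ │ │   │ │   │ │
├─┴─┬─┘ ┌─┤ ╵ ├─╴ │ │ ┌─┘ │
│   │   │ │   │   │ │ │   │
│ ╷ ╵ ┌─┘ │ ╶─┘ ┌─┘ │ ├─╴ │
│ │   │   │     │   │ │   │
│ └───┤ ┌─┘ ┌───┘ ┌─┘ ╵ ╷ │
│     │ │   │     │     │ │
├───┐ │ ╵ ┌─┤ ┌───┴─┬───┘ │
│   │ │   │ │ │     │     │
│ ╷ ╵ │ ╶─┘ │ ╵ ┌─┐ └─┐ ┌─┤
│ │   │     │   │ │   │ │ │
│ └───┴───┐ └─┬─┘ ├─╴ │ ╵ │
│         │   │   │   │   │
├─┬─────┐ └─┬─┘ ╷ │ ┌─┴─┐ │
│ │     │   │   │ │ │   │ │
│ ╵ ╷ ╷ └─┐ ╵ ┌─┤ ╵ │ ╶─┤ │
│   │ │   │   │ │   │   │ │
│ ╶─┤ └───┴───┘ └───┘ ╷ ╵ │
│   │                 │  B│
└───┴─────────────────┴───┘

Checking passable neighbors of (1, 1):
Neighbors: (2, 1), (1, 0)
Count: 2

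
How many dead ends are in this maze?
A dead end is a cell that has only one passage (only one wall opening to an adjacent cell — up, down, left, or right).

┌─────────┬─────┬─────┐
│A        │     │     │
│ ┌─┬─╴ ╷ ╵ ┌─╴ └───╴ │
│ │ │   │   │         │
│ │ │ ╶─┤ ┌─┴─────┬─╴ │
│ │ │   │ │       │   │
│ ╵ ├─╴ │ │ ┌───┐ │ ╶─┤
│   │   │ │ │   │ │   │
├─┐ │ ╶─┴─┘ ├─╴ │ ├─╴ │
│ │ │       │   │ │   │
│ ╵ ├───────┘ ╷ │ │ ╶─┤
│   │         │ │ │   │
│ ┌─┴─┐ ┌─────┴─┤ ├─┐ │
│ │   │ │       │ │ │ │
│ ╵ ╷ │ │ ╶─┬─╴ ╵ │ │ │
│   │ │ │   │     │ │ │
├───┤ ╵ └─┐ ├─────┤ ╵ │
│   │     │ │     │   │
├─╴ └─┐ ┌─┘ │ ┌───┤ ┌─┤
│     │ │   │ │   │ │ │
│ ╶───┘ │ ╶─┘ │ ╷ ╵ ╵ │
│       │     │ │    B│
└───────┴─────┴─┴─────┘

Checking each cell for number of passages:

Dead ends found at positions:
  (0, 8)
  (1, 1)
  (1, 6)
  (3, 4)
  (3, 6)
  (4, 0)
  (5, 2)
  (5, 7)
  (6, 9)
  (7, 6)
  (8, 0)
  (8, 4)
  (8, 8)
  (9, 2)
  (9, 10)
  (10, 7)
Total dead ends: 16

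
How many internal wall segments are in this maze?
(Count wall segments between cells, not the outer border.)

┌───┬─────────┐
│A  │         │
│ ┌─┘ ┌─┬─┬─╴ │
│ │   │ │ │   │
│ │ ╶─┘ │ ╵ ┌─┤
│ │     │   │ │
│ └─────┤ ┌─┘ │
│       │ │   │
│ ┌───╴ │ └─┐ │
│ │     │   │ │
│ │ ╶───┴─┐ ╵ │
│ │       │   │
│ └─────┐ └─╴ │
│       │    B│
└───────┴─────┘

Counting internal wall segments:
Total internal walls: 36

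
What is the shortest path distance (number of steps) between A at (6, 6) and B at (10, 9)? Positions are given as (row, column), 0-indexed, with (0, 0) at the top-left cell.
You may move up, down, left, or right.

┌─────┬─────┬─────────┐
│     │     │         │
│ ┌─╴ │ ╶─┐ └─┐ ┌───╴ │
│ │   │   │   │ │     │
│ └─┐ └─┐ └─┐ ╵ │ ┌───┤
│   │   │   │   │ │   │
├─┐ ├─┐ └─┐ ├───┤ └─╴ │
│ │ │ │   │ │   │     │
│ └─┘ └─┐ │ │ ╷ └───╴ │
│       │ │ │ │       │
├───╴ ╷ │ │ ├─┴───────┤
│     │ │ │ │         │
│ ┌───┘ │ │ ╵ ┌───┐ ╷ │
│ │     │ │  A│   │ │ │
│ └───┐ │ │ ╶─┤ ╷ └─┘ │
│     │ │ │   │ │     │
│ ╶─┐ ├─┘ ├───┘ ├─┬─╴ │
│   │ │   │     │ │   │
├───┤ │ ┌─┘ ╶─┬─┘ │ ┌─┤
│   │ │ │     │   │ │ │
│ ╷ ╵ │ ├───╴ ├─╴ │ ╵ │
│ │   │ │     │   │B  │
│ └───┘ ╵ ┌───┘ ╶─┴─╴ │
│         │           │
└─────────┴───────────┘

Finding path from (6, 6) to (10, 9):
Path: (6,6) → (5,6) → (5,7) → (5,8) → (5,9) → (5,10) → (6,10) → (7,10) → (8,10) → (8,9) → (9,9) → (10,9)
Distance: 11 steps

Solution:

┌─────┬─────┬─────────┐
│     │     │         │
│ ┌─╴ │ ╶─┐ └─┐ ┌───╴ │
│ │   │   │   │ │     │
│ └─┐ └─┐ └─┐ ╵ │ ┌───┤
│   │   │   │   │ │   │
├─┐ ├─┐ └─┐ ├───┤ └─╴ │
│ │ │ │   │ │   │     │
│ └─┘ └─┐ │ │ ╷ └───╴ │
│       │ │ │ │       │
├───╴ ╷ │ │ ├─┴───────┤
│     │ │ │ │↱ → → → ↓│
│ ┌───┘ │ │ ╵ ┌───┐ ╷ │
│ │     │ │  A│   │ │↓│
│ └───┐ │ │ ╶─┤ ╷ └─┘ │
│     │ │ │   │ │    ↓│
│ ╶─┐ ├─┘ ├───┘ ├─┬─╴ │
│   │ │   │     │ │↓ ↲│
├───┤ │ ┌─┘ ╶─┬─┘ │ ┌─┤
│   │ │ │     │   │↓│ │
│ ╷ ╵ │ ├───╴ ├─╴ │ ╵ │
│ │   │ │     │   │B  │
│ └───┘ ╵ ┌───┘ ╶─┴─╴ │
│         │           │
└─────────┴───────────┘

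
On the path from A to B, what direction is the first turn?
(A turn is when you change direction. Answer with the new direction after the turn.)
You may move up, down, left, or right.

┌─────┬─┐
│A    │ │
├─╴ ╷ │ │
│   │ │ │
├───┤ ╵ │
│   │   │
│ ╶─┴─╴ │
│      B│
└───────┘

Directions: right, right, down, down, right, down
First turn direction: down

Solution:

┌─────┬─┐
│A → ↓│ │
├─╴ ╷ │ │
│   │↓│ │
├───┤ ╵ │
│   │↳ ↓│
│ ╶─┴─╴ │
│      B│
└───────┘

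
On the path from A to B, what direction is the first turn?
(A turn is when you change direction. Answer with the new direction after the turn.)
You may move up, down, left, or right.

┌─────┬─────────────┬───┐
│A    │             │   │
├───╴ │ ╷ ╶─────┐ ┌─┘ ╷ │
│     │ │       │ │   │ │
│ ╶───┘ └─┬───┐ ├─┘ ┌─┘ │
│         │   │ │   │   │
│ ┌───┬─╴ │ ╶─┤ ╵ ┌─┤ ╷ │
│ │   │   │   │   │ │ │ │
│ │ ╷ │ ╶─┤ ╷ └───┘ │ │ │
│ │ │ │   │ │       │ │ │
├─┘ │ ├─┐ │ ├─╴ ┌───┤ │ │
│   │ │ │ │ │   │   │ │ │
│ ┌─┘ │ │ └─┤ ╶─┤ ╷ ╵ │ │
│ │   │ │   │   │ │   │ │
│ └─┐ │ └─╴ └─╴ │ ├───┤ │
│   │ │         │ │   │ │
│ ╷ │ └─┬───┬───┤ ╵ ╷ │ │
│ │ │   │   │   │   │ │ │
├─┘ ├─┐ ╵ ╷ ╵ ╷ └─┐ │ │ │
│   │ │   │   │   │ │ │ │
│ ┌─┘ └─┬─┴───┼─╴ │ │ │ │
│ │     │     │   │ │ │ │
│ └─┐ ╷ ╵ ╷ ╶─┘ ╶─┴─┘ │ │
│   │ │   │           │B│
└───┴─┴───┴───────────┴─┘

Directions: right, right, down, left, left, down, right, right, right, up, up, right, down, right, right, right, down, down, right, up, right, up, right, up, right, down, down, down, down, down, down, down, down, down, down, down
First turn direction: down

Solution:

┌─────┬─────────────┬───┐
│A → ↓│↱ ↓          │↱ ↓│
├───╴ │ ╷ ╶─────┐ ┌─┘ ╷ │
│↓ ← ↲│↑│↳ → → ↓│ │↱ ↑│↓│
│ ╶───┘ └─┬───┐ ├─┘ ┌─┘ │
│↳ → → ↑  │   │↓│↱ ↑│  ↓│
│ ┌───┬─╴ │ ╶─┤ ╵ ┌─┤ ╷ │
│ │   │   │   │↳ ↑│ │ │↓│
│ │ ╷ │ ╶─┤ ╷ └───┘ │ │ │
│ │ │ │   │ │       │ │↓│
├─┘ │ ├─┐ │ ├─╴ ┌───┤ │ │
│   │ │ │ │ │   │   │ │↓│
│ ┌─┘ │ │ └─┤ ╶─┤ ╷ ╵ │ │
│ │   │ │   │   │ │   │↓│
│ └─┐ │ └─╴ └─╴ │ ├───┤ │
│   │ │         │ │   │↓│
│ ╷ │ └─┬───┬───┤ ╵ ╷ │ │
│ │ │   │   │   │   │ │↓│
├─┘ ├─┐ ╵ ╷ ╵ ╷ └─┐ │ │ │
│   │ │   │   │   │ │ │↓│
│ ┌─┘ └─┬─┴───┼─╴ │ │ │ │
│ │     │     │   │ │ │↓│
│ └─┐ ╷ ╵ ╷ ╶─┘ ╶─┴─┘ │ │
│   │ │   │           │B│
└───┴─┴───┴───────────┴─┘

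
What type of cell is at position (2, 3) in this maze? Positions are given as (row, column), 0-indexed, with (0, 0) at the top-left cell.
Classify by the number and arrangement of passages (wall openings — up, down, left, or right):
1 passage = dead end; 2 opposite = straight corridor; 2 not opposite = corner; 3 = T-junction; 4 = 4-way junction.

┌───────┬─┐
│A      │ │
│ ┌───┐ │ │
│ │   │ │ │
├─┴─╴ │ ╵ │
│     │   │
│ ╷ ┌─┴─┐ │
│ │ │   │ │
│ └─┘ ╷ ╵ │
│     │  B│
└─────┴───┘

Checking cell at (2, 3):
Number of passages: 2
Cell type: corner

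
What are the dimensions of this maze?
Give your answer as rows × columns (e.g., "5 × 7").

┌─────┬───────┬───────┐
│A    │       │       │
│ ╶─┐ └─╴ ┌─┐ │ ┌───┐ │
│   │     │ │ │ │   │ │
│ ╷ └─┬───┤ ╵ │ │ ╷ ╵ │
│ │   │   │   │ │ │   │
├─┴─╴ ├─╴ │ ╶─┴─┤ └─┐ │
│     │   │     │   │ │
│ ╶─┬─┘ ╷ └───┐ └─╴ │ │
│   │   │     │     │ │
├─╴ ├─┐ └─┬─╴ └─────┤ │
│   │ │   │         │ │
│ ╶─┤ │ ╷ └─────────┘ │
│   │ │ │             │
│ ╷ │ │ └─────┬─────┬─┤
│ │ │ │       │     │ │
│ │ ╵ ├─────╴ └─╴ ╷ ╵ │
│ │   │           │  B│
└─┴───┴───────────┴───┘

Counting the maze dimensions:
Rows (vertical): 9
Columns (horizontal): 11
Dimensions: 9 × 11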